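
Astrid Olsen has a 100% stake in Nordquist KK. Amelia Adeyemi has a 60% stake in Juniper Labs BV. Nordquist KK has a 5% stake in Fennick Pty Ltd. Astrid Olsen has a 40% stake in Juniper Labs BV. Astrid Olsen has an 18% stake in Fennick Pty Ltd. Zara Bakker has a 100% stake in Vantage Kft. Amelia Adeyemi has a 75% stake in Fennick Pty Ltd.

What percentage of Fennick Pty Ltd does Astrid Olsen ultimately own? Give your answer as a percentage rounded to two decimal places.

23.00%

Astrid reaches Fennick along 2 paths.
Direct stake: 18% = 18%.
Via Nordquist: 100% × 5% = 5%.
Total: 18% + 5% = 23%.
Rounded: 23.00%.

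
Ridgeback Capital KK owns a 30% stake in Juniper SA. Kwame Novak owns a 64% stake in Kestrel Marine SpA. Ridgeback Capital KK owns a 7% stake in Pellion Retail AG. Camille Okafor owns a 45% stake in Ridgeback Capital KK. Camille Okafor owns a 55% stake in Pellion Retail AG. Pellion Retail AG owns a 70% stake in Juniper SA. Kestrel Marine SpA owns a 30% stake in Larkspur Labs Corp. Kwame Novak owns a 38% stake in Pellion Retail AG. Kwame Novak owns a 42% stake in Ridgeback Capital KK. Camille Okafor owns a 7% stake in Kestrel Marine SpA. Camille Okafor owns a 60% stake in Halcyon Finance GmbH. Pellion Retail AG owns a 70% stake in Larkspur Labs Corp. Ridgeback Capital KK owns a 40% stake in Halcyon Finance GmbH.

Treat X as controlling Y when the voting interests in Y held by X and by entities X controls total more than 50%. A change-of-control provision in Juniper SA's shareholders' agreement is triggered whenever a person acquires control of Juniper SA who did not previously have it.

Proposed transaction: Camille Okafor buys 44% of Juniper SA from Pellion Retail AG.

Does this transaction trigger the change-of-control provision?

No

The purchase adds only to Camille's holdings (Pellion's stake shrinks), so Camille is the only person who could newly come to control Juniper.
Camille holds 55% of Pellion, so Camille controls Pellion.
Pellion holds 70% of Juniper, so Camille controls Juniper.
So Camille already controls Juniper before the transaction.
After the purchase, Camille holds 44% of Juniper directly, and Pellion's stake falls to 26%.
Camille controlled Juniper already, so this is not a new person acquiring control; every other person's position is unchanged or reduced.
No new person acquires control, so the clause is not triggered.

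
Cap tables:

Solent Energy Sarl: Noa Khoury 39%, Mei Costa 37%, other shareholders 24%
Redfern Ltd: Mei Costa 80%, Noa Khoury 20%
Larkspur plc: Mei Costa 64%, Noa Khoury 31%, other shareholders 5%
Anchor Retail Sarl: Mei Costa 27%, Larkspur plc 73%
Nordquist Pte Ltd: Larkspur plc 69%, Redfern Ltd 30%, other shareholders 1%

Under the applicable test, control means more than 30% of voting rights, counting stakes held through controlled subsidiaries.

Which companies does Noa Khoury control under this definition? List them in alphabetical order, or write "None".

Anchor Retail Sarl, Larkspur plc, Nordquist Pte Ltd, Solent Energy Sarl

Noa holds 39% of Solent, so Noa controls Solent.
Noa holds 31% of Larkspur, so Noa controls Larkspur.
Larkspur holds 73% of Anchor, so Noa controls Anchor.
Larkspur holds 69% of Nordquist, so Noa controls Nordquist.
No other company's threshold is met.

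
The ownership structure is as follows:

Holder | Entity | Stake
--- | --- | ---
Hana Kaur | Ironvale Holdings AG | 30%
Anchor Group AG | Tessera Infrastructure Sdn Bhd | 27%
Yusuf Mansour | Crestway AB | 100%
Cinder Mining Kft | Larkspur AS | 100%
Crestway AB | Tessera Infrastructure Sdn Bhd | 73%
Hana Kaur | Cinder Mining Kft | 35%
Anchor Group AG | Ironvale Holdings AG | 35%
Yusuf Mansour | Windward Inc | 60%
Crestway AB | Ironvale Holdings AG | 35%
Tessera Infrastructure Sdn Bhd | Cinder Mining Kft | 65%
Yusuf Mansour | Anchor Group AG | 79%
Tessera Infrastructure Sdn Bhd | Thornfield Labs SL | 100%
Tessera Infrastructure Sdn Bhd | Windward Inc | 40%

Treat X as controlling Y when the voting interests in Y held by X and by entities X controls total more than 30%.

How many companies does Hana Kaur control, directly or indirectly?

2

Hana holds 35% of Cinder, so Hana controls Cinder.
Cinder holds 100% of Larkspur, so Hana controls Larkspur.
No other company's threshold is met.
Hana controls 2 companies.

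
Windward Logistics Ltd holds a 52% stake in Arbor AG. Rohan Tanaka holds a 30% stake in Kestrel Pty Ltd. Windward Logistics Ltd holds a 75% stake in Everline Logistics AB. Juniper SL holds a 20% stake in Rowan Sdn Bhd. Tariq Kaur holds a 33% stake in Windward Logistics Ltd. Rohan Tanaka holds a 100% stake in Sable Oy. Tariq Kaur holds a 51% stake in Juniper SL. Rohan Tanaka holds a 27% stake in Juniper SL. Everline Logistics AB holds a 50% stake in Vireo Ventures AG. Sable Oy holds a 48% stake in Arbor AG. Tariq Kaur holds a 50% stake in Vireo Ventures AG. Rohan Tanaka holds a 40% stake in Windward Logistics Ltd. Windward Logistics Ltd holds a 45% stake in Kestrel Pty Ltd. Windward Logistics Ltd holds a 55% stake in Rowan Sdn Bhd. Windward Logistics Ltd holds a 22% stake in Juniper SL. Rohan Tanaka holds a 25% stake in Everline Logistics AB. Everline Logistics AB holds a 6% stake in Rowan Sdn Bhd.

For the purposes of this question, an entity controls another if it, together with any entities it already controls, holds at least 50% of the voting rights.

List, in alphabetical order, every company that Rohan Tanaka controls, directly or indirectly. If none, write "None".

Rohan holds 100% of Sable, so Rohan controls Sable.
No other company's threshold is met.

Sable Oy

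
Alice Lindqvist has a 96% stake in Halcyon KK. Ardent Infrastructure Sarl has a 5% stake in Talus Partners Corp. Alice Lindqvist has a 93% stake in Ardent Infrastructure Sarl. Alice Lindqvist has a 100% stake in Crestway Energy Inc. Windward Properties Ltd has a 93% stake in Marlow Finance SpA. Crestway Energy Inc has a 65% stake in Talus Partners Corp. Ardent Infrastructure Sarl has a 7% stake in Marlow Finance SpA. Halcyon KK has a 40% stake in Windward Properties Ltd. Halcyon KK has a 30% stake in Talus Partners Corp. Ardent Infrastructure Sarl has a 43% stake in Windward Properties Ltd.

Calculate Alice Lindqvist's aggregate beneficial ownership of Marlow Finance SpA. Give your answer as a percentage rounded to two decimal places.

Alice reaches Marlow along 3 paths.
Via Ardent → Windward: 93% × 43% × 93% = 37.1907%.
Via Halcyon → Windward: 96% × 40% × 93% = 35.712%.
Via Ardent: 93% × 7% = 6.51%.
Total: 37.1907% + 35.712% + 6.51% = 79.4127%.
Rounded: 79.41%.

79.41%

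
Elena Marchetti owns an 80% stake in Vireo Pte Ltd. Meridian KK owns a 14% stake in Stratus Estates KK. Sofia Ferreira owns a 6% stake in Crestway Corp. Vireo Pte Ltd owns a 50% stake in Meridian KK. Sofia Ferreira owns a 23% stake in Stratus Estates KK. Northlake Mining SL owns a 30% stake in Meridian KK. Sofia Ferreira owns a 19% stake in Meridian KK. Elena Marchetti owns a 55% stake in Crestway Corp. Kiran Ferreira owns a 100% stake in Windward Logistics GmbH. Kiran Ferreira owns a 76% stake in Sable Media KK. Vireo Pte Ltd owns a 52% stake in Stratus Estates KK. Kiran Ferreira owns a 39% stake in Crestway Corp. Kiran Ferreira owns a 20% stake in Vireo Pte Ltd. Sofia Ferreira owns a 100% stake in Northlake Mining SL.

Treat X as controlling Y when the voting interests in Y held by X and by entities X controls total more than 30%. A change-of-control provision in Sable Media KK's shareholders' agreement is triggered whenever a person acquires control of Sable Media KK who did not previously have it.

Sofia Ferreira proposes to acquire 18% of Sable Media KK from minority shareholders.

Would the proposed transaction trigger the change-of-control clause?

No

The purchase changes only Sofia's holdings, so Sofia is the only person who could newly come to control Sable.
Sofia holds 100% of Northlake, so Sofia controls Northlake.
Northlake and Sofia together hold 30% + 19% = 49% of Meridian, so Sofia controls Meridian.
Meridian and Sofia together hold 14% + 23% = 37% of Stratus, so Sofia controls Stratus.
Neither Sofia nor any entity Sofia controls holds any voting interest in Sable.
So before the transaction, Sofia does not control Sable.
After the purchase, Sofia holds 18% of Sable directly.
After the transaction, Sofia's side holds 18% of Sable, not > 30%, so Sofia still does not control Sable.
No new person acquires control, so the clause is not triggered.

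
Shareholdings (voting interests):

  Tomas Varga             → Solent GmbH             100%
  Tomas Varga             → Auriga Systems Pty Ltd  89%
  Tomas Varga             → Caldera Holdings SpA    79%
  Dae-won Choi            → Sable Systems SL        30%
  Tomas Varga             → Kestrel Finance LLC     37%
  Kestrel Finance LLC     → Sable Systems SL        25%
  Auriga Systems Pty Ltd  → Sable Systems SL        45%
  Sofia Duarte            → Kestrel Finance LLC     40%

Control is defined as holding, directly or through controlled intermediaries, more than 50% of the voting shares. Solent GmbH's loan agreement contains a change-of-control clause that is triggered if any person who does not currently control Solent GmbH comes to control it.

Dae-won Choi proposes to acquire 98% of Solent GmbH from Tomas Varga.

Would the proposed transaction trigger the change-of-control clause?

Yes

The purchase adds only to Dae-won's holdings (Tomas's stake shrinks), so Dae-won is the only person who could newly come to control Solent.
Dae-won's largest direct stake is 30% in Sable, which does not meet the threshold, so Dae-won controls no company.
Neither Dae-won nor any entity Dae-won controls holds any voting interest in Solent.
So before the transaction, Dae-won does not control Solent.
After the purchase, Dae-won holds 98% of Solent directly, and Tomas's stake falls to 2%.
Dae-won holds 98% of Solent, so Dae-won controls Solent.
Dae-won did not control Solent before and does after, so the clause is triggered.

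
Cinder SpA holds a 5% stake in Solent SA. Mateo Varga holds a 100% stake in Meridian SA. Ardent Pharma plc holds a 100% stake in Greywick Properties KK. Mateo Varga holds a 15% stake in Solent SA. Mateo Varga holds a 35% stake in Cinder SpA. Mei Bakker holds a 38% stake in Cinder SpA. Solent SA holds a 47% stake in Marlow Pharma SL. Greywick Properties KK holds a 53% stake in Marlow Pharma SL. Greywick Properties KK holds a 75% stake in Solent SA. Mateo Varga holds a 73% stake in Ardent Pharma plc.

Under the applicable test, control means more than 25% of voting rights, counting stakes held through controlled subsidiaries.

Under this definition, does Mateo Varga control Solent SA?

Mateo holds 35% of Cinder, so Mateo controls Cinder.
Mateo holds 73% of Ardent, so Mateo controls Ardent.
Ardent holds 100% of Greywick, so Mateo controls Greywick.
Cinder and Mateo and Greywick together hold 5% + 15% + 75% = 95% of Solent, so Mateo controls Solent.

Yes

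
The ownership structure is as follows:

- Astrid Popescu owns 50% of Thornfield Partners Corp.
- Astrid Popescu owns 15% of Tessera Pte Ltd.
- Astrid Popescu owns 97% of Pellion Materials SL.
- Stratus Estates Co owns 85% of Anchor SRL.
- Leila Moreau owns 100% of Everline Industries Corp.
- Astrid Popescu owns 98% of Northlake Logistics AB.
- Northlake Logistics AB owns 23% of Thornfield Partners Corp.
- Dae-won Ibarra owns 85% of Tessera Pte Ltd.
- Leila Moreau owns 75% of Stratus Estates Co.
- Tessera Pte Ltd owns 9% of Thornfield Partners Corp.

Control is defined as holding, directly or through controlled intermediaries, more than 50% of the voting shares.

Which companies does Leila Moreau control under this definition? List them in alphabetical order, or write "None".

Leila holds 100% of Everline, so Leila controls Everline.
Leila holds 75% of Stratus, so Leila controls Stratus.
Stratus holds 85% of Anchor, so Leila controls Anchor.
No other company's threshold is met.

Anchor SRL, Everline Industries Corp, Stratus Estates Co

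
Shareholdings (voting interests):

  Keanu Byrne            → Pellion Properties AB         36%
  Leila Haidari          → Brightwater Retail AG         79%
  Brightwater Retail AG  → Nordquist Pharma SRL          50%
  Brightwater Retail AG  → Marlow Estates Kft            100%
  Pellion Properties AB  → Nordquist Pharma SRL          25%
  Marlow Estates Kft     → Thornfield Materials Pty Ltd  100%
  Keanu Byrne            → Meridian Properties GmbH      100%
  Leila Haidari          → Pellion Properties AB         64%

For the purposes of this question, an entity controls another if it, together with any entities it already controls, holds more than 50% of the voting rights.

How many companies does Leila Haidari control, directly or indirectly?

5

Leila holds 79% of Brightwater, so Leila controls Brightwater.
Leila holds 64% of Pellion, so Leila controls Pellion.
Pellion and Brightwater together hold 25% + 50% = 75% of Nordquist, so Leila controls Nordquist.
Brightwater holds 100% of Marlow, so Leila controls Marlow.
Marlow holds 100% of Thornfield, so Leila controls Thornfield.
No other company's threshold is met.
Leila controls 5 companies.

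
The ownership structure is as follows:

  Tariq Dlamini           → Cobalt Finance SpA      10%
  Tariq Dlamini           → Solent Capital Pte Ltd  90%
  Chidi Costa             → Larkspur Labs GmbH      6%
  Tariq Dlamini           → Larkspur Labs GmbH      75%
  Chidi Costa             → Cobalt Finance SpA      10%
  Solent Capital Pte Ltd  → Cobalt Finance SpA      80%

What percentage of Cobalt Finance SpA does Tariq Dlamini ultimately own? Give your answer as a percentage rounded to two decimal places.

Tariq reaches Cobalt along 2 paths.
Via Solent: 90% × 80% = 72%.
Direct stake: 10% = 10%.
Total: 72% + 10% = 82%.
Rounded: 82.00%.

82.00%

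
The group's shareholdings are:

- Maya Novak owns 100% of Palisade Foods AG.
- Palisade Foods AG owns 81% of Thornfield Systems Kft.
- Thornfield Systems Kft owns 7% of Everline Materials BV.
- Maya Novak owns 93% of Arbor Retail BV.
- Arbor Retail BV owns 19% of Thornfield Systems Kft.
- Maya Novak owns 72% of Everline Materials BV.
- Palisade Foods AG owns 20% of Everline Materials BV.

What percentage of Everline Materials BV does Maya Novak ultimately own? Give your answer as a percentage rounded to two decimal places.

98.91%

Maya reaches Everline along 4 paths.
Via Palisade: 100% × 20% = 20%.
Direct stake: 72% = 72%.
Via Arbor → Thornfield: 93% × 19% × 7% = 1.2369%.
Via Palisade → Thornfield: 100% × 81% × 7% = 5.67%.
Total: 20% + 72% + 1.2369% + 5.67% = 98.9069%.
Rounded: 98.91%.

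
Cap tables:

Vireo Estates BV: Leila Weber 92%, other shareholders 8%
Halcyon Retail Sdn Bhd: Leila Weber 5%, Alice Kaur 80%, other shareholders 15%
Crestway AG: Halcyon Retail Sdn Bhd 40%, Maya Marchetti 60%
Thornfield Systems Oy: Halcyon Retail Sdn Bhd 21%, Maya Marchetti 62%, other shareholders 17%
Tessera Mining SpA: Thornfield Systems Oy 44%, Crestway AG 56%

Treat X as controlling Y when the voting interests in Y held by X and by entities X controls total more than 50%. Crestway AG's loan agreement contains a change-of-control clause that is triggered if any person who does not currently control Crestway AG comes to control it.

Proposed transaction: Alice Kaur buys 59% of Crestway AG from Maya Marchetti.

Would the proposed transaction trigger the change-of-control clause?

Yes

The purchase adds only to Alice's holdings (Maya's stake shrinks), so Alice is the only person who could newly come to control Crestway.
Alice holds 80% of Halcyon, so Alice controls Halcyon.
In Crestway, Alice's side holds only 40%, not > 50%.
So before the transaction, Alice does not control Crestway.
After the purchase, Alice holds 59% of Crestway directly, and Maya's stake falls to 1%.
Halcyon and Alice together hold 40% + 59% = 99% of Crestway, so Alice controls Crestway.
Alice did not control Crestway before and does after, so the clause is triggered.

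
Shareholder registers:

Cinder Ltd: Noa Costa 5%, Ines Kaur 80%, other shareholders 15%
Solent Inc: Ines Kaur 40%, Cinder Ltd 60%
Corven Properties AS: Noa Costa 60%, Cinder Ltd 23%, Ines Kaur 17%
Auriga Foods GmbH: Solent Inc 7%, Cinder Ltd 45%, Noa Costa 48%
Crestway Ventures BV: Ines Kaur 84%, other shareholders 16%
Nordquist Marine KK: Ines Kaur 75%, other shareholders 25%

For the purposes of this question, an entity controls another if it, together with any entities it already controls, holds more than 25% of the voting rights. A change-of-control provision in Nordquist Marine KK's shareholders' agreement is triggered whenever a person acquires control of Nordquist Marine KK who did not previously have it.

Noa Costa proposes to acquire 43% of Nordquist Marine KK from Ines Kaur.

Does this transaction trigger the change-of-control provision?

Yes

The purchase adds only to Noa's holdings (Ines's stake shrinks), so Noa is the only person who could newly come to control Nordquist.
Noa holds 60% of Corven, so Noa controls Corven.
Noa holds 48% of Auriga, so Noa controls Auriga.
Neither Noa nor any entity Noa controls holds any voting interest in Nordquist.
So before the transaction, Noa does not control Nordquist.
After the purchase, Noa holds 43% of Nordquist directly, and Ines's stake falls to 32%.
Noa holds 43% of Nordquist, so Noa controls Nordquist.
Noa did not control Nordquist before and does after, so the clause is triggered.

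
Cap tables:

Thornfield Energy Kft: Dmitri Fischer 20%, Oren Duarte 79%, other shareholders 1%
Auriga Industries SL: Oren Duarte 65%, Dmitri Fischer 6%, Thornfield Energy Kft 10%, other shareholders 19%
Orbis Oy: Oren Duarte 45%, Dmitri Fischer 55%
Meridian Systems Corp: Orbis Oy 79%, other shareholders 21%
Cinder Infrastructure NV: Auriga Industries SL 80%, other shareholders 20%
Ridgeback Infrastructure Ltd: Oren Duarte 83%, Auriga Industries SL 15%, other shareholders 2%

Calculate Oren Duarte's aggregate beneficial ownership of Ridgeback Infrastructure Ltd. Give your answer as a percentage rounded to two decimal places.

Oren reaches Ridgeback along 3 paths.
Direct stake: 83% = 83%.
Via Auriga: 65% × 15% = 9.75%.
Via Thornfield → Auriga: 79% × 10% × 15% = 1.185%.
Total: 83% + 9.75% + 1.185% = 93.935%.
Rounded: 93.94%.

93.94%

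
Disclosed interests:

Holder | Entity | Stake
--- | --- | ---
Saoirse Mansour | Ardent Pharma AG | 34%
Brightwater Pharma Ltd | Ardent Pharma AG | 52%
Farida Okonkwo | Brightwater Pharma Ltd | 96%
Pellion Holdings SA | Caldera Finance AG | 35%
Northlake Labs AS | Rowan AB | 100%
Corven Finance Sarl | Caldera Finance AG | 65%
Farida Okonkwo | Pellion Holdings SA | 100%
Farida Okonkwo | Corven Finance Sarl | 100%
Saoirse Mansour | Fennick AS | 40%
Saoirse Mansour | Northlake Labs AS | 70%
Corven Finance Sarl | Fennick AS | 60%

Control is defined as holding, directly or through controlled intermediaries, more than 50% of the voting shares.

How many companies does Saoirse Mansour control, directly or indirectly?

Saoirse holds 70% of Northlake, so Saoirse controls Northlake.
Northlake holds 100% of Rowan, so Saoirse controls Rowan.
No other company's threshold is met.
Saoirse controls 2 companies.

2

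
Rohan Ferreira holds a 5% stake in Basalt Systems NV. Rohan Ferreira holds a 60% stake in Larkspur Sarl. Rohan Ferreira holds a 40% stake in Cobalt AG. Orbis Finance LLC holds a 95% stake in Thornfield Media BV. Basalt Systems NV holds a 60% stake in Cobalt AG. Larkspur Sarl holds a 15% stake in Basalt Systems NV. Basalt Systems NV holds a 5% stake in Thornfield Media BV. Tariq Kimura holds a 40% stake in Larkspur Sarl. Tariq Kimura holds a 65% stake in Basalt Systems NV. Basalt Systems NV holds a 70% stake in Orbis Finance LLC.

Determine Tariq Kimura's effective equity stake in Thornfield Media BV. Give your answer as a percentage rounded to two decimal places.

Tariq reaches Thornfield along 4 paths.
Via Basalt → Orbis: 65% × 70% × 95% = 43.225%.
Via Larkspur → Basalt → Orbis: 40% × 15% × 70% × 95% = 3.99%.
Via Basalt: 65% × 5% = 3.25%.
Via Larkspur → Basalt: 40% × 15% × 5% = 0.3%.
Total: 43.225% + 3.99% + 3.25% + 0.3% = 50.765%.
Rounded: 50.77%.

50.77%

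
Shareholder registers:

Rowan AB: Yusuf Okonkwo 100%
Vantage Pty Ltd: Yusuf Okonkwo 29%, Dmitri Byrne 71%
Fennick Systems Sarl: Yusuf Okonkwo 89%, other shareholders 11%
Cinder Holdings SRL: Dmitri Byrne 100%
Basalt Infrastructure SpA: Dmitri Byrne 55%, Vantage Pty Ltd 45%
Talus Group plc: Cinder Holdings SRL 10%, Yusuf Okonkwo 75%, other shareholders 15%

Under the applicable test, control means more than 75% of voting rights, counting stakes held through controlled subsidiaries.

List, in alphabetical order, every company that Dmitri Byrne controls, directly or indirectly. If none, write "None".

Cinder Holdings SRL

Dmitri holds 100% of Cinder, so Dmitri controls Cinder.
No other company's threshold is met.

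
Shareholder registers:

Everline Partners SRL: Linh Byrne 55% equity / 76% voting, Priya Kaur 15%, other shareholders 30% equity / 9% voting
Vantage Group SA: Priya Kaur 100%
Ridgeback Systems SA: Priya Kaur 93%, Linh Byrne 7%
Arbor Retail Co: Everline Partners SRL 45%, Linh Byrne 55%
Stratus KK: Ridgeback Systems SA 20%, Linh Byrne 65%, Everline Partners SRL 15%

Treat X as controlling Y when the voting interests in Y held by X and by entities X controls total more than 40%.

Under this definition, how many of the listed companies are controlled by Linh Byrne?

3

Linh holds 76% of Everline, so Linh controls Everline.
Everline and Linh together hold 45% + 55% = 100% of Arbor, so Linh controls Arbor.
Linh and Everline together hold 65% + 15% = 80% of Stratus, so Linh controls Stratus.
No other company's threshold is met.
Linh controls 3 companies.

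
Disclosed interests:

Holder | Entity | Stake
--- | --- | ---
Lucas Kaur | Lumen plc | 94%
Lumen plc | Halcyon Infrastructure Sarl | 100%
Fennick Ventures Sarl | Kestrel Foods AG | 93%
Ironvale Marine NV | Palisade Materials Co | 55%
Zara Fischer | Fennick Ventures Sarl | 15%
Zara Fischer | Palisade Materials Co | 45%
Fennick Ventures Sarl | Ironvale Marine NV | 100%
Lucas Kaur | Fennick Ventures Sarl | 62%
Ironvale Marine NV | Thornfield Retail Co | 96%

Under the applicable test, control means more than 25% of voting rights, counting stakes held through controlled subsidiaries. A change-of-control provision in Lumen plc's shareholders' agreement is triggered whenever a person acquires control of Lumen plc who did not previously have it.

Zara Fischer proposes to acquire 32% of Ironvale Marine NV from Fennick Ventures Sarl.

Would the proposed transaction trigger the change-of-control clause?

The purchase adds only to Zara's holdings (Fennick's stake shrinks), so Zara is the only person who could newly come to control Lumen.
Zara holds 45% of Palisade, so Zara controls Palisade.
Neither Zara nor any entity Zara controls holds any voting interest in Lumen.
So before the transaction, Zara does not control Lumen.
After the purchase, Zara holds 32% of Ironvale directly, and Fennick's stake falls to 68%.
Zara holds 32% of Ironvale, so Zara controls Ironvale.
Ironvale and Zara together hold 55% + 45% = 100% of Palisade, so Zara controls Palisade.
Ironvale holds 96% of Thornfield, so Zara controls Thornfield.
After the transaction, neither Zara nor any entity Zara controls holds a voting interest in Lumen, so Zara still does not control it.
No new person acquires control, so the clause is not triggered.

No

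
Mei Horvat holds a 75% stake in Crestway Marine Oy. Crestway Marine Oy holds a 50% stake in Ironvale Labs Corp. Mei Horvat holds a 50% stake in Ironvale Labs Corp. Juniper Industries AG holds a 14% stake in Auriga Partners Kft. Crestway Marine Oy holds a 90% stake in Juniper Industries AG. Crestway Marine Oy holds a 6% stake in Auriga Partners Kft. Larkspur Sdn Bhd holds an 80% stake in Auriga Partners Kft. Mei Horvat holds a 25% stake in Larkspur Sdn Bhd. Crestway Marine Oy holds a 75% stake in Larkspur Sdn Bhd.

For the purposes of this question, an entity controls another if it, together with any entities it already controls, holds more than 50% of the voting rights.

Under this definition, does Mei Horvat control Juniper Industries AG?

Yes

Mei holds 75% of Crestway, so Mei controls Crestway.
Crestway holds 90% of Juniper, so Mei controls Juniper.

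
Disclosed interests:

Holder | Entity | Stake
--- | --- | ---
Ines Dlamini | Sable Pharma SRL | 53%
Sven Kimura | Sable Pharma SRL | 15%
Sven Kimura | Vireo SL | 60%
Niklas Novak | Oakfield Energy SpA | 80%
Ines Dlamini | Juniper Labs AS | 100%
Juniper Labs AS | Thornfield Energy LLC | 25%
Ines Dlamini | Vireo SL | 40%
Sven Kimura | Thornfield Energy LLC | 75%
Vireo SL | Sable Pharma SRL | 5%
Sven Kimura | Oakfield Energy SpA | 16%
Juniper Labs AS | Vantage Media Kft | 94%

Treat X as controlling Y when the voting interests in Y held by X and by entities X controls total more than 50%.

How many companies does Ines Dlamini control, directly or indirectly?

3

Ines holds 100% of Juniper, so Ines controls Juniper.
Ines holds 53% of Sable, so Ines controls Sable.
Juniper holds 94% of Vantage, so Ines controls Vantage.
No other company's threshold is met.
Ines controls 3 companies.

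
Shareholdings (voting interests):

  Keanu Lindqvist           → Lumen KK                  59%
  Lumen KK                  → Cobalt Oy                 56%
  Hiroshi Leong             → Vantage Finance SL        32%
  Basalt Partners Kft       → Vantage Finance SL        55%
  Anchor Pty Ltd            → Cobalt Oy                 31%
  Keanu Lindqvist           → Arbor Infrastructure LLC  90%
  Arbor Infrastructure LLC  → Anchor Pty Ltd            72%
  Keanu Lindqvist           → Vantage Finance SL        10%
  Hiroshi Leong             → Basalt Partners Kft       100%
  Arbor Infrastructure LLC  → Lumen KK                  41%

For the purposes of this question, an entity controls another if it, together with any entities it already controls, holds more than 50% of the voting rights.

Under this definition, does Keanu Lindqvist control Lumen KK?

Keanu holds 90% of Arbor, so Keanu controls Arbor.
Arbor and Keanu together hold 41% + 59% = 100% of Lumen, so Keanu controls Lumen.

Yes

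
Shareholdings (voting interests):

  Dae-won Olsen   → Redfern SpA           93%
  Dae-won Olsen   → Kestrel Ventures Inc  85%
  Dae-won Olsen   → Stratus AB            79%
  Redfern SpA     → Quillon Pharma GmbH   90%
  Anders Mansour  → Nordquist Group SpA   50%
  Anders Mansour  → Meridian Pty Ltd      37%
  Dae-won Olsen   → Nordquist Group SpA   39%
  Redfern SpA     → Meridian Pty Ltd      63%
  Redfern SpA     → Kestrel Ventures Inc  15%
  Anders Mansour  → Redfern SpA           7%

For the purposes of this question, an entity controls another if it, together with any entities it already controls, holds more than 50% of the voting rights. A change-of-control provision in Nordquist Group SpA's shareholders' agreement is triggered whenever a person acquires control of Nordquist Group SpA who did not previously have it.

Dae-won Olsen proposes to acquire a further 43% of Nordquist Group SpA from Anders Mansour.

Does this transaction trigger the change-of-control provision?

Yes

The purchase adds only to Dae-won's holdings (Anders's stake shrinks), so Dae-won is the only person who could newly come to control Nordquist.
Dae-won holds 93% of Redfern, so Dae-won controls Redfern.
Dae-won and Redfern together hold 85% + 15% = 100% of Kestrel, so Dae-won controls Kestrel.
Redfern holds 63% of Meridian, so Dae-won controls Meridian.
Redfern holds 90% of Quillon, so Dae-won controls Quillon.
Dae-won holds 79% of Stratus, so Dae-won controls Stratus.
In Nordquist, Dae-won's side holds only 39%, not > 50%.
So before the transaction, Dae-won does not control Nordquist.
After the purchase, Dae-won's direct stake in Nordquist rises to 39% + 43% = 82%, and Anders's stake falls to 7%.
Dae-won holds 82% of Nordquist, so Dae-won controls Nordquist.
Dae-won did not control Nordquist before and does after, so the clause is triggered.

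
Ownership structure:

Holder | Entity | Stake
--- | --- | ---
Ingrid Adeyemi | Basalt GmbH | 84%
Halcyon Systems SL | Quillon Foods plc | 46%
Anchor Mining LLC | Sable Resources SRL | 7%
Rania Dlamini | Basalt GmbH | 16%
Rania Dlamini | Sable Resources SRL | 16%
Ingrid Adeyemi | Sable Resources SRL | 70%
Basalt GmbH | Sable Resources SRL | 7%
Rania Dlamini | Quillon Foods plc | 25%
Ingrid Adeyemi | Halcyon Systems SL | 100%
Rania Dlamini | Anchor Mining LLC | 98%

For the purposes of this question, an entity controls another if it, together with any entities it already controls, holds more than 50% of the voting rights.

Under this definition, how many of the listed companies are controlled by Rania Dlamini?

1

Rania holds 98% of Anchor, so Rania controls Anchor.
No other company's threshold is met.
Rania controls 1 company.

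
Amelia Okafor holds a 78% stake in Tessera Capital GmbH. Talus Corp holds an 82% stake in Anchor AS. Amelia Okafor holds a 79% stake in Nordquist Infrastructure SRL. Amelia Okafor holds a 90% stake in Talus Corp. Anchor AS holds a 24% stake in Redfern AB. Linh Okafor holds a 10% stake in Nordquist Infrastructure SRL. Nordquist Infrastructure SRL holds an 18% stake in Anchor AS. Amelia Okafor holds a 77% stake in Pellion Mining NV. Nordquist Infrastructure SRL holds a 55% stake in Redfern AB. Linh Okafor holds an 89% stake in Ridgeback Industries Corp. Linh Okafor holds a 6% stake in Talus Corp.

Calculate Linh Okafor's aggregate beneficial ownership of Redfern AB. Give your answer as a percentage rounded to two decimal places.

7.11%

Linh reaches Redfern along 3 paths.
Via Talus → Anchor: 6% × 82% × 24% = 1.1808%.
Via Nordquist → Anchor: 10% × 18% × 24% = 0.432%.
Via Nordquist: 10% × 55% = 5.5%.
Total: 1.1808% + 0.432% + 5.5% = 7.1128%.
Rounded: 7.11%.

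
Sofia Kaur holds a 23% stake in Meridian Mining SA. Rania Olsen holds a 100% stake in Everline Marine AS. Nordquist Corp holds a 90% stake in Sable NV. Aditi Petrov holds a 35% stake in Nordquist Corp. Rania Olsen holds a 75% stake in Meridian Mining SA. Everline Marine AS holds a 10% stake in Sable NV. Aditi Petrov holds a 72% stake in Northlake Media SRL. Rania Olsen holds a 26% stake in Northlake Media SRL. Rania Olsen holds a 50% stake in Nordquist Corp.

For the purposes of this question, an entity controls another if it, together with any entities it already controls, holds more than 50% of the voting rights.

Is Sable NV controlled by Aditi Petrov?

No

Aditi holds 72% of Northlake, so Aditi controls Northlake.
Neither Aditi nor any entity Aditi controls holds any voting interest in Sable.
So Aditi does not control Sable.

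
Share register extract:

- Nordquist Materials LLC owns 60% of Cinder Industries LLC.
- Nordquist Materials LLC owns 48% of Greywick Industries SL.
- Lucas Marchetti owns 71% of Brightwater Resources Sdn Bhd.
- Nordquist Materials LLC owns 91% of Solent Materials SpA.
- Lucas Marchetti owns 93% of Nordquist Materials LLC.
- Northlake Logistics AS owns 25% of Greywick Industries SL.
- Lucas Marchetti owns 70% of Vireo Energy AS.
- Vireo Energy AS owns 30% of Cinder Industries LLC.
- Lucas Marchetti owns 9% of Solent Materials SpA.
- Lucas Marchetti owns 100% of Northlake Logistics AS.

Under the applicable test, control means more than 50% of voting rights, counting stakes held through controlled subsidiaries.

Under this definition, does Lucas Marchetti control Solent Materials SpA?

Yes

Lucas holds 93% of Nordquist, so Lucas controls Nordquist.
Nordquist and Lucas together hold 91% + 9% = 100% of Solent, so Lucas controls Solent.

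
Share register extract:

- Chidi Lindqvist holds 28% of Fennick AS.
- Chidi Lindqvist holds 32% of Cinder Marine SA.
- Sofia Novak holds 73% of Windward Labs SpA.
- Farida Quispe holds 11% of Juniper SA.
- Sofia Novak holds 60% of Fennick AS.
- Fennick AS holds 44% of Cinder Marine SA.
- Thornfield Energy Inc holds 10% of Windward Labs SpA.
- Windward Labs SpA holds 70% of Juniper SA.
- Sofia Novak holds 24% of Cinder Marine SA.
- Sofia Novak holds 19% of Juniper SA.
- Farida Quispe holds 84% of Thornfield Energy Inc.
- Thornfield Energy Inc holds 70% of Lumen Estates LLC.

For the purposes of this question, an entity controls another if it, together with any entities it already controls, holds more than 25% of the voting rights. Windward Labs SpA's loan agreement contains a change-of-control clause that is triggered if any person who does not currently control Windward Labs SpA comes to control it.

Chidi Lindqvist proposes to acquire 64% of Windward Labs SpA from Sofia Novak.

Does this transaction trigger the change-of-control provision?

Yes

The purchase adds only to Chidi's holdings (Sofia's stake shrinks), so Chidi is the only person who could newly come to control Windward.
Chidi holds 28% of Fennick, so Chidi controls Fennick.
Fennick and Chidi together hold 44% + 32% = 76% of Cinder, so Chidi controls Cinder.
Neither Chidi nor any entity Chidi controls holds any voting interest in Windward.
So before the transaction, Chidi does not control Windward.
After the purchase, Chidi holds 64% of Windward directly, and Sofia's stake falls to 9%.
Chidi holds 64% of Windward, so Chidi controls Windward.
Chidi did not control Windward before and does after, so the clause is triggered.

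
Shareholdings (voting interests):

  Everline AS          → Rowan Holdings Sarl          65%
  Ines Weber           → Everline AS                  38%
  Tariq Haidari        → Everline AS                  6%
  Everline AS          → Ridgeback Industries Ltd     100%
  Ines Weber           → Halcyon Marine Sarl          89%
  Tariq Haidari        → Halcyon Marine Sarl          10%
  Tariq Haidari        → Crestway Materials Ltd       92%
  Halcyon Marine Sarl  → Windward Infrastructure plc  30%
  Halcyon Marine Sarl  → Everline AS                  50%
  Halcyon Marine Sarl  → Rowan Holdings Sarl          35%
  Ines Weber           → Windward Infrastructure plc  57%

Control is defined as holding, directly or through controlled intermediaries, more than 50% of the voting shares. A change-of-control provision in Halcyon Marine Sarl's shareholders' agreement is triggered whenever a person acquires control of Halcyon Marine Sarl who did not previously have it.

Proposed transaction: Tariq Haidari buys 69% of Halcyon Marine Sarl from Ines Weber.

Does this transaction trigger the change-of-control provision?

The purchase adds only to Tariq's holdings (Ines's stake shrinks), so Tariq is the only person who could newly come to control Halcyon.
Tariq holds 92% of Crestway, so Tariq controls Crestway.
In Halcyon, Tariq's side holds only 10%, not > 50%.
So before the transaction, Tariq does not control Halcyon.
After the purchase, Tariq's direct stake in Halcyon rises to 10% + 69% = 79%, and Ines's stake falls to 20%.
Tariq holds 79% of Halcyon, so Tariq controls Halcyon.
Tariq did not control Halcyon before and does after, so the clause is triggered.

Yes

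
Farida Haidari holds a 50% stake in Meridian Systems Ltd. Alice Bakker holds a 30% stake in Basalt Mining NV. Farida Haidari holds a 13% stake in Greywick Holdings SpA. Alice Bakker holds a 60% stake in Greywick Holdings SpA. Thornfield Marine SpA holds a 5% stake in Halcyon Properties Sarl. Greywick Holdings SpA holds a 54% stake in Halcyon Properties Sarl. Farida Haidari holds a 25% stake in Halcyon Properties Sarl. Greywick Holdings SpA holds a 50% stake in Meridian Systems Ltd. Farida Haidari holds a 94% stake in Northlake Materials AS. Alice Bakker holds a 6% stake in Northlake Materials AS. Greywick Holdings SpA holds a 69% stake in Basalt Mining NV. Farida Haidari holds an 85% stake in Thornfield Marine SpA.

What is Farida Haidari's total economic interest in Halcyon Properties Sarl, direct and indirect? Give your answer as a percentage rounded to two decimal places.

Farida reaches Halcyon along 3 paths.
Direct stake: 25% = 25%.
Via Thornfield: 85% × 5% = 4.25%.
Via Greywick: 13% × 54% = 7.02%.
Total: 25% + 4.25% + 7.02% = 36.27%.

36.27%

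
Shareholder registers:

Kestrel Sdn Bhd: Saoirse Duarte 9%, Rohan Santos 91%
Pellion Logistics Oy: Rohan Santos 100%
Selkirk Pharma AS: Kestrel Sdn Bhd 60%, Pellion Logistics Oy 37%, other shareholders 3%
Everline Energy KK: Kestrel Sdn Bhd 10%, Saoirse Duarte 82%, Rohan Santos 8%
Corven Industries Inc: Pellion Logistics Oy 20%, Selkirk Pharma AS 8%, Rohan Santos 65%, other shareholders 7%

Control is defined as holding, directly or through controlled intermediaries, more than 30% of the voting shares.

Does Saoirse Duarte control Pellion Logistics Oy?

No

Saoirse holds 82% of Everline, so Saoirse controls Everline.
Neither Saoirse nor any entity Saoirse controls holds any voting interest in Pellion.
So Saoirse does not control Pellion.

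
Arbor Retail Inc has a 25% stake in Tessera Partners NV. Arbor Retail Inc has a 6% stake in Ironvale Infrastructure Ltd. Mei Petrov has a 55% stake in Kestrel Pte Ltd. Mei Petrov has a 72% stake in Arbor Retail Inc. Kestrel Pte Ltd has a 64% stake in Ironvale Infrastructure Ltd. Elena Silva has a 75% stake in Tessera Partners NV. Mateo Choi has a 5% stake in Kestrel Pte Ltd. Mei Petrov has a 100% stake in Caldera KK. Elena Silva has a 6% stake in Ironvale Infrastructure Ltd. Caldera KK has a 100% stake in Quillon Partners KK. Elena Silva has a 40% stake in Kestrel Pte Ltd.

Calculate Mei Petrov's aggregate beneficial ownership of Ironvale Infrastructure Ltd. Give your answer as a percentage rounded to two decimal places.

39.52%

Mei reaches Ironvale along 2 paths.
Via Arbor: 72% × 6% = 4.32%.
Via Kestrel: 55% × 64% = 35.2%.
Total: 4.32% + 35.2% = 39.52%.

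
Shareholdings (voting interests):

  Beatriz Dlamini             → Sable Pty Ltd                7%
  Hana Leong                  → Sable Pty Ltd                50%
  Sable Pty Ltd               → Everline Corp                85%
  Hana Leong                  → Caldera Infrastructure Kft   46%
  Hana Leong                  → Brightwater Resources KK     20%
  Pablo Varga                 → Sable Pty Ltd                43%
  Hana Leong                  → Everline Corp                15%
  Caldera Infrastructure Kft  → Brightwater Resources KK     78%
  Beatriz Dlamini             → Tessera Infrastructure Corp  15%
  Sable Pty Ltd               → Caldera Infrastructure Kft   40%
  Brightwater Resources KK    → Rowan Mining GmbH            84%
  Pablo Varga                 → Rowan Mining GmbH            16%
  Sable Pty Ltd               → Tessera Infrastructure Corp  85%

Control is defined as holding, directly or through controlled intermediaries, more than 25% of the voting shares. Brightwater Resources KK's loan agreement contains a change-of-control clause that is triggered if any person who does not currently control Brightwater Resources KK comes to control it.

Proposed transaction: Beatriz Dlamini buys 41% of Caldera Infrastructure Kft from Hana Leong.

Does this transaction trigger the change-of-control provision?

Yes

The purchase adds only to Beatriz's holdings (Hana's stake shrinks), so Beatriz is the only person who could newly come to control Brightwater.
Beatriz's largest direct stake is 15% in Tessera, which does not meet the threshold, so Beatriz controls no company.
Neither Beatriz nor any entity Beatriz controls holds any voting interest in Brightwater.
So before the transaction, Beatriz does not control Brightwater.
After the purchase, Beatriz holds 41% of Caldera directly, and Hana's stake falls to 5%.
Beatriz holds 41% of Caldera, so Beatriz controls Caldera.
Caldera holds 78% of Brightwater, so Beatriz controls Brightwater.
Beatriz did not control Brightwater before and does after, so the clause is triggered.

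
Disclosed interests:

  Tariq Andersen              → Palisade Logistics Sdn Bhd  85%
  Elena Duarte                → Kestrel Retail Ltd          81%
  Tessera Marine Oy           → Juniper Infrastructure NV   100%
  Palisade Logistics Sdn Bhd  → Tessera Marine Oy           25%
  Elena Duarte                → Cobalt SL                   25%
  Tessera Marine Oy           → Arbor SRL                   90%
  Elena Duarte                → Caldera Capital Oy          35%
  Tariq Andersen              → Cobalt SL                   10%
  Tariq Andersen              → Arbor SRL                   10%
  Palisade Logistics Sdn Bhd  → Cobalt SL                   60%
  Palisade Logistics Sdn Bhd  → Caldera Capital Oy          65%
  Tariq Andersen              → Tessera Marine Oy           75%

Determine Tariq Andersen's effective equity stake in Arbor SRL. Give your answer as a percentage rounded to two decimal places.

Tariq reaches Arbor along 3 paths.
Direct stake: 10% = 10%.
Via Palisade → Tessera: 85% × 25% × 90% = 19.125%.
Via Tessera: 75% × 90% = 67.5%.
Total: 10% + 19.125% + 67.5% = 96.625%.
Rounded: 96.63%.

96.63%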